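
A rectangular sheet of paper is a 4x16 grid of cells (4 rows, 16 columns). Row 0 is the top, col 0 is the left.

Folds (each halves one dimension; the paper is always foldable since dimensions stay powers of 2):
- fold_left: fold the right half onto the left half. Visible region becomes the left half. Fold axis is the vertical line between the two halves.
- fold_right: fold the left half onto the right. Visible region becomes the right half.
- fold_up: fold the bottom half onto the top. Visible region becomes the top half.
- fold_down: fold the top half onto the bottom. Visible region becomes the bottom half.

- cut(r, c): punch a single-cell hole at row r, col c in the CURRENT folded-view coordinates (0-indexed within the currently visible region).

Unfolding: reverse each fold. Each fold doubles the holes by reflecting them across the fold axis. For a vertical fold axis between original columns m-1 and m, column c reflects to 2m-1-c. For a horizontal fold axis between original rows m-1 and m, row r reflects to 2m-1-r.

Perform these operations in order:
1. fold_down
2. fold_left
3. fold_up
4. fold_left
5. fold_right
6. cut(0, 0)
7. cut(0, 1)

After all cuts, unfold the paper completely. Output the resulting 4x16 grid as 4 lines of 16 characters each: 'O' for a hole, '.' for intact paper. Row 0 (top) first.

Answer: OOOOOOOOOOOOOOOO
OOOOOOOOOOOOOOOO
OOOOOOOOOOOOOOOO
OOOOOOOOOOOOOOOO

Derivation:
Op 1 fold_down: fold axis h@2; visible region now rows[2,4) x cols[0,16) = 2x16
Op 2 fold_left: fold axis v@8; visible region now rows[2,4) x cols[0,8) = 2x8
Op 3 fold_up: fold axis h@3; visible region now rows[2,3) x cols[0,8) = 1x8
Op 4 fold_left: fold axis v@4; visible region now rows[2,3) x cols[0,4) = 1x4
Op 5 fold_right: fold axis v@2; visible region now rows[2,3) x cols[2,4) = 1x2
Op 6 cut(0, 0): punch at orig (2,2); cuts so far [(2, 2)]; region rows[2,3) x cols[2,4) = 1x2
Op 7 cut(0, 1): punch at orig (2,3); cuts so far [(2, 2), (2, 3)]; region rows[2,3) x cols[2,4) = 1x2
Unfold 1 (reflect across v@2): 4 holes -> [(2, 0), (2, 1), (2, 2), (2, 3)]
Unfold 2 (reflect across v@4): 8 holes -> [(2, 0), (2, 1), (2, 2), (2, 3), (2, 4), (2, 5), (2, 6), (2, 7)]
Unfold 3 (reflect across h@3): 16 holes -> [(2, 0), (2, 1), (2, 2), (2, 3), (2, 4), (2, 5), (2, 6), (2, 7), (3, 0), (3, 1), (3, 2), (3, 3), (3, 4), (3, 5), (3, 6), (3, 7)]
Unfold 4 (reflect across v@8): 32 holes -> [(2, 0), (2, 1), (2, 2), (2, 3), (2, 4), (2, 5), (2, 6), (2, 7), (2, 8), (2, 9), (2, 10), (2, 11), (2, 12), (2, 13), (2, 14), (2, 15), (3, 0), (3, 1), (3, 2), (3, 3), (3, 4), (3, 5), (3, 6), (3, 7), (3, 8), (3, 9), (3, 10), (3, 11), (3, 12), (3, 13), (3, 14), (3, 15)]
Unfold 5 (reflect across h@2): 64 holes -> [(0, 0), (0, 1), (0, 2), (0, 3), (0, 4), (0, 5), (0, 6), (0, 7), (0, 8), (0, 9), (0, 10), (0, 11), (0, 12), (0, 13), (0, 14), (0, 15), (1, 0), (1, 1), (1, 2), (1, 3), (1, 4), (1, 5), (1, 6), (1, 7), (1, 8), (1, 9), (1, 10), (1, 11), (1, 12), (1, 13), (1, 14), (1, 15), (2, 0), (2, 1), (2, 2), (2, 3), (2, 4), (2, 5), (2, 6), (2, 7), (2, 8), (2, 9), (2, 10), (2, 11), (2, 12), (2, 13), (2, 14), (2, 15), (3, 0), (3, 1), (3, 2), (3, 3), (3, 4), (3, 5), (3, 6), (3, 7), (3, 8), (3, 9), (3, 10), (3, 11), (3, 12), (3, 13), (3, 14), (3, 15)]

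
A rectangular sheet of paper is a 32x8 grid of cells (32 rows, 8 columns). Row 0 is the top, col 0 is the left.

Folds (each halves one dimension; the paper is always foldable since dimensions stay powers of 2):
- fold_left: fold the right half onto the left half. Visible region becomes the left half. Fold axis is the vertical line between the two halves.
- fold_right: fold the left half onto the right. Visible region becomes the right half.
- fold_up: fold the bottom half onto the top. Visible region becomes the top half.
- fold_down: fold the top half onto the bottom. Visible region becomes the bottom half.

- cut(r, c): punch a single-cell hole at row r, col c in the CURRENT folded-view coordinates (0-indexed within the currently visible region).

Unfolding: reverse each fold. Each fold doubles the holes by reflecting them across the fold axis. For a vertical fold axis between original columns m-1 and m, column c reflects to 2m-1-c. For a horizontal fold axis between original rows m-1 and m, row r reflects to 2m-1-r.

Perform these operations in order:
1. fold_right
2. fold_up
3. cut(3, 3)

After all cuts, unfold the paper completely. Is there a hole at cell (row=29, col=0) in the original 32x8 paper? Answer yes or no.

Answer: no

Derivation:
Op 1 fold_right: fold axis v@4; visible region now rows[0,32) x cols[4,8) = 32x4
Op 2 fold_up: fold axis h@16; visible region now rows[0,16) x cols[4,8) = 16x4
Op 3 cut(3, 3): punch at orig (3,7); cuts so far [(3, 7)]; region rows[0,16) x cols[4,8) = 16x4
Unfold 1 (reflect across h@16): 2 holes -> [(3, 7), (28, 7)]
Unfold 2 (reflect across v@4): 4 holes -> [(3, 0), (3, 7), (28, 0), (28, 7)]
Holes: [(3, 0), (3, 7), (28, 0), (28, 7)]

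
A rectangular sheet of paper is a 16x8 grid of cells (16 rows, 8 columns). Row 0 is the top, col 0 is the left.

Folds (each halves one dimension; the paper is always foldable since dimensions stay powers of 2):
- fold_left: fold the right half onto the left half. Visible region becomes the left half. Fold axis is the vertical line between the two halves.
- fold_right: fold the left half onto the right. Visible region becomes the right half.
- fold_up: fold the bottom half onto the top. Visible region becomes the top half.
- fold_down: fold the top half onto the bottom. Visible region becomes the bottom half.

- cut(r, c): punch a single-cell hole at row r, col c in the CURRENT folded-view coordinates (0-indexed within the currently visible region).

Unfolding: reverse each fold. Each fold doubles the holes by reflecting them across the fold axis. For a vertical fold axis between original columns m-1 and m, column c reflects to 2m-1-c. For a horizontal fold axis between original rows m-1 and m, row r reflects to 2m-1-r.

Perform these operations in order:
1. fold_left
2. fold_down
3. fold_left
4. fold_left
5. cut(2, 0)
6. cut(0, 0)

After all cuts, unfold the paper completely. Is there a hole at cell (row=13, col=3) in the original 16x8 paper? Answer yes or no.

Answer: no

Derivation:
Op 1 fold_left: fold axis v@4; visible region now rows[0,16) x cols[0,4) = 16x4
Op 2 fold_down: fold axis h@8; visible region now rows[8,16) x cols[0,4) = 8x4
Op 3 fold_left: fold axis v@2; visible region now rows[8,16) x cols[0,2) = 8x2
Op 4 fold_left: fold axis v@1; visible region now rows[8,16) x cols[0,1) = 8x1
Op 5 cut(2, 0): punch at orig (10,0); cuts so far [(10, 0)]; region rows[8,16) x cols[0,1) = 8x1
Op 6 cut(0, 0): punch at orig (8,0); cuts so far [(8, 0), (10, 0)]; region rows[8,16) x cols[0,1) = 8x1
Unfold 1 (reflect across v@1): 4 holes -> [(8, 0), (8, 1), (10, 0), (10, 1)]
Unfold 2 (reflect across v@2): 8 holes -> [(8, 0), (8, 1), (8, 2), (8, 3), (10, 0), (10, 1), (10, 2), (10, 3)]
Unfold 3 (reflect across h@8): 16 holes -> [(5, 0), (5, 1), (5, 2), (5, 3), (7, 0), (7, 1), (7, 2), (7, 3), (8, 0), (8, 1), (8, 2), (8, 3), (10, 0), (10, 1), (10, 2), (10, 3)]
Unfold 4 (reflect across v@4): 32 holes -> [(5, 0), (5, 1), (5, 2), (5, 3), (5, 4), (5, 5), (5, 6), (5, 7), (7, 0), (7, 1), (7, 2), (7, 3), (7, 4), (7, 5), (7, 6), (7, 7), (8, 0), (8, 1), (8, 2), (8, 3), (8, 4), (8, 5), (8, 6), (8, 7), (10, 0), (10, 1), (10, 2), (10, 3), (10, 4), (10, 5), (10, 6), (10, 7)]
Holes: [(5, 0), (5, 1), (5, 2), (5, 3), (5, 4), (5, 5), (5, 6), (5, 7), (7, 0), (7, 1), (7, 2), (7, 3), (7, 4), (7, 5), (7, 6), (7, 7), (8, 0), (8, 1), (8, 2), (8, 3), (8, 4), (8, 5), (8, 6), (8, 7), (10, 0), (10, 1), (10, 2), (10, 3), (10, 4), (10, 5), (10, 6), (10, 7)]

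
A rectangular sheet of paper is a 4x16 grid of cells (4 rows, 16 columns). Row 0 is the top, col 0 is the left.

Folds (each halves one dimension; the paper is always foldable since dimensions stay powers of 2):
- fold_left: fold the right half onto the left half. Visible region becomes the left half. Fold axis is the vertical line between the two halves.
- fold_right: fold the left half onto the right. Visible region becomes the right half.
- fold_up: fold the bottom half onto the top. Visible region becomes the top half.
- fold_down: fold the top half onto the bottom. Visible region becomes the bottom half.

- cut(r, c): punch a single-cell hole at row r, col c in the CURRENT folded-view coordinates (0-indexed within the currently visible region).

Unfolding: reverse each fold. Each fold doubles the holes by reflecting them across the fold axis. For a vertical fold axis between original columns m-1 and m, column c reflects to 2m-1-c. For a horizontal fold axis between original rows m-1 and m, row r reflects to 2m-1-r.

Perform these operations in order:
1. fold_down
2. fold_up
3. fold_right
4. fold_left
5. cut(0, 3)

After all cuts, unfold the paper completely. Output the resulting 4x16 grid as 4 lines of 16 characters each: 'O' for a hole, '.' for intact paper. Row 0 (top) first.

Op 1 fold_down: fold axis h@2; visible region now rows[2,4) x cols[0,16) = 2x16
Op 2 fold_up: fold axis h@3; visible region now rows[2,3) x cols[0,16) = 1x16
Op 3 fold_right: fold axis v@8; visible region now rows[2,3) x cols[8,16) = 1x8
Op 4 fold_left: fold axis v@12; visible region now rows[2,3) x cols[8,12) = 1x4
Op 5 cut(0, 3): punch at orig (2,11); cuts so far [(2, 11)]; region rows[2,3) x cols[8,12) = 1x4
Unfold 1 (reflect across v@12): 2 holes -> [(2, 11), (2, 12)]
Unfold 2 (reflect across v@8): 4 holes -> [(2, 3), (2, 4), (2, 11), (2, 12)]
Unfold 3 (reflect across h@3): 8 holes -> [(2, 3), (2, 4), (2, 11), (2, 12), (3, 3), (3, 4), (3, 11), (3, 12)]
Unfold 4 (reflect across h@2): 16 holes -> [(0, 3), (0, 4), (0, 11), (0, 12), (1, 3), (1, 4), (1, 11), (1, 12), (2, 3), (2, 4), (2, 11), (2, 12), (3, 3), (3, 4), (3, 11), (3, 12)]

Answer: ...OO......OO...
...OO......OO...
...OO......OO...
...OO......OO...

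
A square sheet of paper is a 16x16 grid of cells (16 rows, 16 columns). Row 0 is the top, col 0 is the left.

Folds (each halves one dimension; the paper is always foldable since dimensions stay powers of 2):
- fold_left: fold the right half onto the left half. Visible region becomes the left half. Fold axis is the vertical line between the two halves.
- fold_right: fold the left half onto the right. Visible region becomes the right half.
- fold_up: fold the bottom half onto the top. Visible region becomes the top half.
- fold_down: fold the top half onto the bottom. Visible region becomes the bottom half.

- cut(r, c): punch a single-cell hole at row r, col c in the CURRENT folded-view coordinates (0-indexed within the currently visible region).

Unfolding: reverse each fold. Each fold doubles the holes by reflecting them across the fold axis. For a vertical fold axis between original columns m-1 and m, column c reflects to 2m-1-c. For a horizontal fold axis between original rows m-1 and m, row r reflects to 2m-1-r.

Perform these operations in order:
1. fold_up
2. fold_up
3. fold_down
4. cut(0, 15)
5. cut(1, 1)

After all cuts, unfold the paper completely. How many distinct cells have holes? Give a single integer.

Op 1 fold_up: fold axis h@8; visible region now rows[0,8) x cols[0,16) = 8x16
Op 2 fold_up: fold axis h@4; visible region now rows[0,4) x cols[0,16) = 4x16
Op 3 fold_down: fold axis h@2; visible region now rows[2,4) x cols[0,16) = 2x16
Op 4 cut(0, 15): punch at orig (2,15); cuts so far [(2, 15)]; region rows[2,4) x cols[0,16) = 2x16
Op 5 cut(1, 1): punch at orig (3,1); cuts so far [(2, 15), (3, 1)]; region rows[2,4) x cols[0,16) = 2x16
Unfold 1 (reflect across h@2): 4 holes -> [(0, 1), (1, 15), (2, 15), (3, 1)]
Unfold 2 (reflect across h@4): 8 holes -> [(0, 1), (1, 15), (2, 15), (3, 1), (4, 1), (5, 15), (6, 15), (7, 1)]
Unfold 3 (reflect across h@8): 16 holes -> [(0, 1), (1, 15), (2, 15), (3, 1), (4, 1), (5, 15), (6, 15), (7, 1), (8, 1), (9, 15), (10, 15), (11, 1), (12, 1), (13, 15), (14, 15), (15, 1)]

Answer: 16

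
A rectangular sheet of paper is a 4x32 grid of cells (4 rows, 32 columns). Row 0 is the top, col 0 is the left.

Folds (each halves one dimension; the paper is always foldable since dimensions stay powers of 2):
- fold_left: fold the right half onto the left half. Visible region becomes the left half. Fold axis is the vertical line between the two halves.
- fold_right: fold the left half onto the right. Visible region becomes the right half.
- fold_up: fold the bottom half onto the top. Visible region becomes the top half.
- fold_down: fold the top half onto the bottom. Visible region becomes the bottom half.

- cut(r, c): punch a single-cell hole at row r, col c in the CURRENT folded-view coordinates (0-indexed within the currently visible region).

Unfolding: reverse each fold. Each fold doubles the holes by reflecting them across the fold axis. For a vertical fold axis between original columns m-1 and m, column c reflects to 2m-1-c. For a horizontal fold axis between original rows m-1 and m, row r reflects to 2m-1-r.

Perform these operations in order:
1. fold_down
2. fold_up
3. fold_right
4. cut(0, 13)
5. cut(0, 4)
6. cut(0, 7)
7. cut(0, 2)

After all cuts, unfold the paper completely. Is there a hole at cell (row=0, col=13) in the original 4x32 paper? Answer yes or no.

Answer: yes

Derivation:
Op 1 fold_down: fold axis h@2; visible region now rows[2,4) x cols[0,32) = 2x32
Op 2 fold_up: fold axis h@3; visible region now rows[2,3) x cols[0,32) = 1x32
Op 3 fold_right: fold axis v@16; visible region now rows[2,3) x cols[16,32) = 1x16
Op 4 cut(0, 13): punch at orig (2,29); cuts so far [(2, 29)]; region rows[2,3) x cols[16,32) = 1x16
Op 5 cut(0, 4): punch at orig (2,20); cuts so far [(2, 20), (2, 29)]; region rows[2,3) x cols[16,32) = 1x16
Op 6 cut(0, 7): punch at orig (2,23); cuts so far [(2, 20), (2, 23), (2, 29)]; region rows[2,3) x cols[16,32) = 1x16
Op 7 cut(0, 2): punch at orig (2,18); cuts so far [(2, 18), (2, 20), (2, 23), (2, 29)]; region rows[2,3) x cols[16,32) = 1x16
Unfold 1 (reflect across v@16): 8 holes -> [(2, 2), (2, 8), (2, 11), (2, 13), (2, 18), (2, 20), (2, 23), (2, 29)]
Unfold 2 (reflect across h@3): 16 holes -> [(2, 2), (2, 8), (2, 11), (2, 13), (2, 18), (2, 20), (2, 23), (2, 29), (3, 2), (3, 8), (3, 11), (3, 13), (3, 18), (3, 20), (3, 23), (3, 29)]
Unfold 3 (reflect across h@2): 32 holes -> [(0, 2), (0, 8), (0, 11), (0, 13), (0, 18), (0, 20), (0, 23), (0, 29), (1, 2), (1, 8), (1, 11), (1, 13), (1, 18), (1, 20), (1, 23), (1, 29), (2, 2), (2, 8), (2, 11), (2, 13), (2, 18), (2, 20), (2, 23), (2, 29), (3, 2), (3, 8), (3, 11), (3, 13), (3, 18), (3, 20), (3, 23), (3, 29)]
Holes: [(0, 2), (0, 8), (0, 11), (0, 13), (0, 18), (0, 20), (0, 23), (0, 29), (1, 2), (1, 8), (1, 11), (1, 13), (1, 18), (1, 20), (1, 23), (1, 29), (2, 2), (2, 8), (2, 11), (2, 13), (2, 18), (2, 20), (2, 23), (2, 29), (3, 2), (3, 8), (3, 11), (3, 13), (3, 18), (3, 20), (3, 23), (3, 29)]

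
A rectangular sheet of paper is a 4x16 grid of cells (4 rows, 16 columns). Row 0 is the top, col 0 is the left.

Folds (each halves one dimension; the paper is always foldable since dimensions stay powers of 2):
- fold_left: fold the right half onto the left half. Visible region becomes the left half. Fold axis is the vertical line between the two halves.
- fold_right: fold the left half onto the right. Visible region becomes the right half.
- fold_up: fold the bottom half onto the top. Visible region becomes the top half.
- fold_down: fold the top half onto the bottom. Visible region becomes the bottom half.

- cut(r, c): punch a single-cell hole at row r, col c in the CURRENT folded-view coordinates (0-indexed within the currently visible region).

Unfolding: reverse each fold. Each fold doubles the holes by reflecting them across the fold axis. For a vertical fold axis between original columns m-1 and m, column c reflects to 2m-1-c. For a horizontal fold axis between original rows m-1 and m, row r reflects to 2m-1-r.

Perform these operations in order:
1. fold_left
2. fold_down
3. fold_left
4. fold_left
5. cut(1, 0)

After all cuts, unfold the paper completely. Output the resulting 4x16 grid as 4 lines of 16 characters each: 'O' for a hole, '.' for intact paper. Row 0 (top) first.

Answer: O..OO..OO..OO..O
................
................
O..OO..OO..OO..O

Derivation:
Op 1 fold_left: fold axis v@8; visible region now rows[0,4) x cols[0,8) = 4x8
Op 2 fold_down: fold axis h@2; visible region now rows[2,4) x cols[0,8) = 2x8
Op 3 fold_left: fold axis v@4; visible region now rows[2,4) x cols[0,4) = 2x4
Op 4 fold_left: fold axis v@2; visible region now rows[2,4) x cols[0,2) = 2x2
Op 5 cut(1, 0): punch at orig (3,0); cuts so far [(3, 0)]; region rows[2,4) x cols[0,2) = 2x2
Unfold 1 (reflect across v@2): 2 holes -> [(3, 0), (3, 3)]
Unfold 2 (reflect across v@4): 4 holes -> [(3, 0), (3, 3), (3, 4), (3, 7)]
Unfold 3 (reflect across h@2): 8 holes -> [(0, 0), (0, 3), (0, 4), (0, 7), (3, 0), (3, 3), (3, 4), (3, 7)]
Unfold 4 (reflect across v@8): 16 holes -> [(0, 0), (0, 3), (0, 4), (0, 7), (0, 8), (0, 11), (0, 12), (0, 15), (3, 0), (3, 3), (3, 4), (3, 7), (3, 8), (3, 11), (3, 12), (3, 15)]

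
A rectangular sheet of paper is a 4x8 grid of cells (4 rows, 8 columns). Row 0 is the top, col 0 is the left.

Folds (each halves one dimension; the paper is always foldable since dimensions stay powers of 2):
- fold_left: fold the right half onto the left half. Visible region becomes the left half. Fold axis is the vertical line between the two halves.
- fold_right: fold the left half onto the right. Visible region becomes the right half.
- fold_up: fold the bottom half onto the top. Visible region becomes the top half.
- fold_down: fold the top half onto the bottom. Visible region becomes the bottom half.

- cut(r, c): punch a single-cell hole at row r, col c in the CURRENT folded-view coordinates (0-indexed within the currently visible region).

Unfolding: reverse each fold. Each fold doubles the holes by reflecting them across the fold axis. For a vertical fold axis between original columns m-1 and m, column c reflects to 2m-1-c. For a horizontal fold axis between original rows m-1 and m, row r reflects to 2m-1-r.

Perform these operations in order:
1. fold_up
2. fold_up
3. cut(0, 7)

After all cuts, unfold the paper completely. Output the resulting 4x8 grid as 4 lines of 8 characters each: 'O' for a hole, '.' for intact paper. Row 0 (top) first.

Answer: .......O
.......O
.......O
.......O

Derivation:
Op 1 fold_up: fold axis h@2; visible region now rows[0,2) x cols[0,8) = 2x8
Op 2 fold_up: fold axis h@1; visible region now rows[0,1) x cols[0,8) = 1x8
Op 3 cut(0, 7): punch at orig (0,7); cuts so far [(0, 7)]; region rows[0,1) x cols[0,8) = 1x8
Unfold 1 (reflect across h@1): 2 holes -> [(0, 7), (1, 7)]
Unfold 2 (reflect across h@2): 4 holes -> [(0, 7), (1, 7), (2, 7), (3, 7)]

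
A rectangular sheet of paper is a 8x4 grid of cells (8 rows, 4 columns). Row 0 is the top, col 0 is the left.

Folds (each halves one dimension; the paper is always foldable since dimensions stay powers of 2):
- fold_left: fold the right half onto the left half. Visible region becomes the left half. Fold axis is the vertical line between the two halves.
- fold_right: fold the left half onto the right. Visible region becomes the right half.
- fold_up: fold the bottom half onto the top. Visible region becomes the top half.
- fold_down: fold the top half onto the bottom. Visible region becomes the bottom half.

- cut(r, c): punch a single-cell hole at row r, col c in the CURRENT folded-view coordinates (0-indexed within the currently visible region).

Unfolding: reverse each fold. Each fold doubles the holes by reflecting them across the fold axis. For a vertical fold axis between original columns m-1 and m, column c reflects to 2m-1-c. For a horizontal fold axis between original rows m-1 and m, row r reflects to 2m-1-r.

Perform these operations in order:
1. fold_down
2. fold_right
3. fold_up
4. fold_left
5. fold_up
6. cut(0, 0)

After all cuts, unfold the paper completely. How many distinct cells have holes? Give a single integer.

Answer: 32

Derivation:
Op 1 fold_down: fold axis h@4; visible region now rows[4,8) x cols[0,4) = 4x4
Op 2 fold_right: fold axis v@2; visible region now rows[4,8) x cols[2,4) = 4x2
Op 3 fold_up: fold axis h@6; visible region now rows[4,6) x cols[2,4) = 2x2
Op 4 fold_left: fold axis v@3; visible region now rows[4,6) x cols[2,3) = 2x1
Op 5 fold_up: fold axis h@5; visible region now rows[4,5) x cols[2,3) = 1x1
Op 6 cut(0, 0): punch at orig (4,2); cuts so far [(4, 2)]; region rows[4,5) x cols[2,3) = 1x1
Unfold 1 (reflect across h@5): 2 holes -> [(4, 2), (5, 2)]
Unfold 2 (reflect across v@3): 4 holes -> [(4, 2), (4, 3), (5, 2), (5, 3)]
Unfold 3 (reflect across h@6): 8 holes -> [(4, 2), (4, 3), (5, 2), (5, 3), (6, 2), (6, 3), (7, 2), (7, 3)]
Unfold 4 (reflect across v@2): 16 holes -> [(4, 0), (4, 1), (4, 2), (4, 3), (5, 0), (5, 1), (5, 2), (5, 3), (6, 0), (6, 1), (6, 2), (6, 3), (7, 0), (7, 1), (7, 2), (7, 3)]
Unfold 5 (reflect across h@4): 32 holes -> [(0, 0), (0, 1), (0, 2), (0, 3), (1, 0), (1, 1), (1, 2), (1, 3), (2, 0), (2, 1), (2, 2), (2, 3), (3, 0), (3, 1), (3, 2), (3, 3), (4, 0), (4, 1), (4, 2), (4, 3), (5, 0), (5, 1), (5, 2), (5, 3), (6, 0), (6, 1), (6, 2), (6, 3), (7, 0), (7, 1), (7, 2), (7, 3)]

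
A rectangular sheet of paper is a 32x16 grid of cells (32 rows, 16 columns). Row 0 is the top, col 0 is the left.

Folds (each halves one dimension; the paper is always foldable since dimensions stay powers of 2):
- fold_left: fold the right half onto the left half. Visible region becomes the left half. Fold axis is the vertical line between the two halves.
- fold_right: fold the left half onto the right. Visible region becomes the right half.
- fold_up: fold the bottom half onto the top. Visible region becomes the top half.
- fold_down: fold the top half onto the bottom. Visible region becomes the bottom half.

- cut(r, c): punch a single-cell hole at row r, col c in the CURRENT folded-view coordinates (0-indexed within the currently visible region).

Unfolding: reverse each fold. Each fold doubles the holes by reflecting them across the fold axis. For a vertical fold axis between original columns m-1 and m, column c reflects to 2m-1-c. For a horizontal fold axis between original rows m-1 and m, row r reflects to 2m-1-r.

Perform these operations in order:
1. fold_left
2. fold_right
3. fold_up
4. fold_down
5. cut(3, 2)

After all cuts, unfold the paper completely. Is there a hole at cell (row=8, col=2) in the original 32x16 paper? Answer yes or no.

Answer: no

Derivation:
Op 1 fold_left: fold axis v@8; visible region now rows[0,32) x cols[0,8) = 32x8
Op 2 fold_right: fold axis v@4; visible region now rows[0,32) x cols[4,8) = 32x4
Op 3 fold_up: fold axis h@16; visible region now rows[0,16) x cols[4,8) = 16x4
Op 4 fold_down: fold axis h@8; visible region now rows[8,16) x cols[4,8) = 8x4
Op 5 cut(3, 2): punch at orig (11,6); cuts so far [(11, 6)]; region rows[8,16) x cols[4,8) = 8x4
Unfold 1 (reflect across h@8): 2 holes -> [(4, 6), (11, 6)]
Unfold 2 (reflect across h@16): 4 holes -> [(4, 6), (11, 6), (20, 6), (27, 6)]
Unfold 3 (reflect across v@4): 8 holes -> [(4, 1), (4, 6), (11, 1), (11, 6), (20, 1), (20, 6), (27, 1), (27, 6)]
Unfold 4 (reflect across v@8): 16 holes -> [(4, 1), (4, 6), (4, 9), (4, 14), (11, 1), (11, 6), (11, 9), (11, 14), (20, 1), (20, 6), (20, 9), (20, 14), (27, 1), (27, 6), (27, 9), (27, 14)]
Holes: [(4, 1), (4, 6), (4, 9), (4, 14), (11, 1), (11, 6), (11, 9), (11, 14), (20, 1), (20, 6), (20, 9), (20, 14), (27, 1), (27, 6), (27, 9), (27, 14)]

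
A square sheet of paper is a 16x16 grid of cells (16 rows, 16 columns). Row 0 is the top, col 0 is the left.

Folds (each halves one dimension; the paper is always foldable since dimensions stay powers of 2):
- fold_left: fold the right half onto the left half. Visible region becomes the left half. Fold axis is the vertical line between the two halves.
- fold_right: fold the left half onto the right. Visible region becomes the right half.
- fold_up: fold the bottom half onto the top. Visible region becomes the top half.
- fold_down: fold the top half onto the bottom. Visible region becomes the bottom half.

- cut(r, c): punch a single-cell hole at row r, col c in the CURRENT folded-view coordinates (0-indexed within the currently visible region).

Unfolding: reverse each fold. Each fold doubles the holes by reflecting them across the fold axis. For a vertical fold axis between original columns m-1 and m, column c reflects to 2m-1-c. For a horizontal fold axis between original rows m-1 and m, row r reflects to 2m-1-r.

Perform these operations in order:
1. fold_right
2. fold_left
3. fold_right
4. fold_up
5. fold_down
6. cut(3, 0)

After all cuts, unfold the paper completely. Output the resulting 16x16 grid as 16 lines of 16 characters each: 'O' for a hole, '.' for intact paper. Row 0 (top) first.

Op 1 fold_right: fold axis v@8; visible region now rows[0,16) x cols[8,16) = 16x8
Op 2 fold_left: fold axis v@12; visible region now rows[0,16) x cols[8,12) = 16x4
Op 3 fold_right: fold axis v@10; visible region now rows[0,16) x cols[10,12) = 16x2
Op 4 fold_up: fold axis h@8; visible region now rows[0,8) x cols[10,12) = 8x2
Op 5 fold_down: fold axis h@4; visible region now rows[4,8) x cols[10,12) = 4x2
Op 6 cut(3, 0): punch at orig (7,10); cuts so far [(7, 10)]; region rows[4,8) x cols[10,12) = 4x2
Unfold 1 (reflect across h@4): 2 holes -> [(0, 10), (7, 10)]
Unfold 2 (reflect across h@8): 4 holes -> [(0, 10), (7, 10), (8, 10), (15, 10)]
Unfold 3 (reflect across v@10): 8 holes -> [(0, 9), (0, 10), (7, 9), (7, 10), (8, 9), (8, 10), (15, 9), (15, 10)]
Unfold 4 (reflect across v@12): 16 holes -> [(0, 9), (0, 10), (0, 13), (0, 14), (7, 9), (7, 10), (7, 13), (7, 14), (8, 9), (8, 10), (8, 13), (8, 14), (15, 9), (15, 10), (15, 13), (15, 14)]
Unfold 5 (reflect across v@8): 32 holes -> [(0, 1), (0, 2), (0, 5), (0, 6), (0, 9), (0, 10), (0, 13), (0, 14), (7, 1), (7, 2), (7, 5), (7, 6), (7, 9), (7, 10), (7, 13), (7, 14), (8, 1), (8, 2), (8, 5), (8, 6), (8, 9), (8, 10), (8, 13), (8, 14), (15, 1), (15, 2), (15, 5), (15, 6), (15, 9), (15, 10), (15, 13), (15, 14)]

Answer: .OO..OO..OO..OO.
................
................
................
................
................
................
.OO..OO..OO..OO.
.OO..OO..OO..OO.
................
................
................
................
................
................
.OO..OO..OO..OO.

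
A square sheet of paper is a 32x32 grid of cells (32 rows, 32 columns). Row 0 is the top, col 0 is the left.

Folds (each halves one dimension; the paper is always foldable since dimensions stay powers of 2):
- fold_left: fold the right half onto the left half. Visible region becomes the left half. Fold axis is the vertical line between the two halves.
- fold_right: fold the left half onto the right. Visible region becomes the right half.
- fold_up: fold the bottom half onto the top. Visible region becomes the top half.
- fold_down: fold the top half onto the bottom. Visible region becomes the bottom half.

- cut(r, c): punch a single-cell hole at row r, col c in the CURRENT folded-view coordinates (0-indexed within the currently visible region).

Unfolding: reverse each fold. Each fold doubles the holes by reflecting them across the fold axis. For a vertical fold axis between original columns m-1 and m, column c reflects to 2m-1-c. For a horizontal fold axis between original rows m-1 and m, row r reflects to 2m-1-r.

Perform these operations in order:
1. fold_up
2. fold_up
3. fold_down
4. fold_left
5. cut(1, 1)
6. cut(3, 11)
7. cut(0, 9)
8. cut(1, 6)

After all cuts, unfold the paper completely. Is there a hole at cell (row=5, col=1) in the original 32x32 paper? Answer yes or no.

Op 1 fold_up: fold axis h@16; visible region now rows[0,16) x cols[0,32) = 16x32
Op 2 fold_up: fold axis h@8; visible region now rows[0,8) x cols[0,32) = 8x32
Op 3 fold_down: fold axis h@4; visible region now rows[4,8) x cols[0,32) = 4x32
Op 4 fold_left: fold axis v@16; visible region now rows[4,8) x cols[0,16) = 4x16
Op 5 cut(1, 1): punch at orig (5,1); cuts so far [(5, 1)]; region rows[4,8) x cols[0,16) = 4x16
Op 6 cut(3, 11): punch at orig (7,11); cuts so far [(5, 1), (7, 11)]; region rows[4,8) x cols[0,16) = 4x16
Op 7 cut(0, 9): punch at orig (4,9); cuts so far [(4, 9), (5, 1), (7, 11)]; region rows[4,8) x cols[0,16) = 4x16
Op 8 cut(1, 6): punch at orig (5,6); cuts so far [(4, 9), (5, 1), (5, 6), (7, 11)]; region rows[4,8) x cols[0,16) = 4x16
Unfold 1 (reflect across v@16): 8 holes -> [(4, 9), (4, 22), (5, 1), (5, 6), (5, 25), (5, 30), (7, 11), (7, 20)]
Unfold 2 (reflect across h@4): 16 holes -> [(0, 11), (0, 20), (2, 1), (2, 6), (2, 25), (2, 30), (3, 9), (3, 22), (4, 9), (4, 22), (5, 1), (5, 6), (5, 25), (5, 30), (7, 11), (7, 20)]
Unfold 3 (reflect across h@8): 32 holes -> [(0, 11), (0, 20), (2, 1), (2, 6), (2, 25), (2, 30), (3, 9), (3, 22), (4, 9), (4, 22), (5, 1), (5, 6), (5, 25), (5, 30), (7, 11), (7, 20), (8, 11), (8, 20), (10, 1), (10, 6), (10, 25), (10, 30), (11, 9), (11, 22), (12, 9), (12, 22), (13, 1), (13, 6), (13, 25), (13, 30), (15, 11), (15, 20)]
Unfold 4 (reflect across h@16): 64 holes -> [(0, 11), (0, 20), (2, 1), (2, 6), (2, 25), (2, 30), (3, 9), (3, 22), (4, 9), (4, 22), (5, 1), (5, 6), (5, 25), (5, 30), (7, 11), (7, 20), (8, 11), (8, 20), (10, 1), (10, 6), (10, 25), (10, 30), (11, 9), (11, 22), (12, 9), (12, 22), (13, 1), (13, 6), (13, 25), (13, 30), (15, 11), (15, 20), (16, 11), (16, 20), (18, 1), (18, 6), (18, 25), (18, 30), (19, 9), (19, 22), (20, 9), (20, 22), (21, 1), (21, 6), (21, 25), (21, 30), (23, 11), (23, 20), (24, 11), (24, 20), (26, 1), (26, 6), (26, 25), (26, 30), (27, 9), (27, 22), (28, 9), (28, 22), (29, 1), (29, 6), (29, 25), (29, 30), (31, 11), (31, 20)]
Holes: [(0, 11), (0, 20), (2, 1), (2, 6), (2, 25), (2, 30), (3, 9), (3, 22), (4, 9), (4, 22), (5, 1), (5, 6), (5, 25), (5, 30), (7, 11), (7, 20), (8, 11), (8, 20), (10, 1), (10, 6), (10, 25), (10, 30), (11, 9), (11, 22), (12, 9), (12, 22), (13, 1), (13, 6), (13, 25), (13, 30), (15, 11), (15, 20), (16, 11), (16, 20), (18, 1), (18, 6), (18, 25), (18, 30), (19, 9), (19, 22), (20, 9), (20, 22), (21, 1), (21, 6), (21, 25), (21, 30), (23, 11), (23, 20), (24, 11), (24, 20), (26, 1), (26, 6), (26, 25), (26, 30), (27, 9), (27, 22), (28, 9), (28, 22), (29, 1), (29, 6), (29, 25), (29, 30), (31, 11), (31, 20)]

Answer: yes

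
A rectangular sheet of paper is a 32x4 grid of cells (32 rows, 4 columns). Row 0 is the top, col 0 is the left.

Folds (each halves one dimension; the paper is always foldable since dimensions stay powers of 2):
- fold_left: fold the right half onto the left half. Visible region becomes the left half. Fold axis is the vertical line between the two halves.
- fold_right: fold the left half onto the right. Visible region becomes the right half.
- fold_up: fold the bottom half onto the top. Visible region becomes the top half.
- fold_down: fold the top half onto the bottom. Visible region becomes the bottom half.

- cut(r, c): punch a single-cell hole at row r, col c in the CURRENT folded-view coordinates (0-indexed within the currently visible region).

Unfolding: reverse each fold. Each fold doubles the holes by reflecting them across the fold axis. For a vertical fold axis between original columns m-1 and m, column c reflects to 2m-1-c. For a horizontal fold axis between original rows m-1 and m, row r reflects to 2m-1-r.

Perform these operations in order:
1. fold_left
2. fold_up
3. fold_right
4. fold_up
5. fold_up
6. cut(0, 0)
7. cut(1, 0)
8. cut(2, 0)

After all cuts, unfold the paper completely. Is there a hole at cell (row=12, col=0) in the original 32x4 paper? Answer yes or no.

Answer: no

Derivation:
Op 1 fold_left: fold axis v@2; visible region now rows[0,32) x cols[0,2) = 32x2
Op 2 fold_up: fold axis h@16; visible region now rows[0,16) x cols[0,2) = 16x2
Op 3 fold_right: fold axis v@1; visible region now rows[0,16) x cols[1,2) = 16x1
Op 4 fold_up: fold axis h@8; visible region now rows[0,8) x cols[1,2) = 8x1
Op 5 fold_up: fold axis h@4; visible region now rows[0,4) x cols[1,2) = 4x1
Op 6 cut(0, 0): punch at orig (0,1); cuts so far [(0, 1)]; region rows[0,4) x cols[1,2) = 4x1
Op 7 cut(1, 0): punch at orig (1,1); cuts so far [(0, 1), (1, 1)]; region rows[0,4) x cols[1,2) = 4x1
Op 8 cut(2, 0): punch at orig (2,1); cuts so far [(0, 1), (1, 1), (2, 1)]; region rows[0,4) x cols[1,2) = 4x1
Unfold 1 (reflect across h@4): 6 holes -> [(0, 1), (1, 1), (2, 1), (5, 1), (6, 1), (7, 1)]
Unfold 2 (reflect across h@8): 12 holes -> [(0, 1), (1, 1), (2, 1), (5, 1), (6, 1), (7, 1), (8, 1), (9, 1), (10, 1), (13, 1), (14, 1), (15, 1)]
Unfold 3 (reflect across v@1): 24 holes -> [(0, 0), (0, 1), (1, 0), (1, 1), (2, 0), (2, 1), (5, 0), (5, 1), (6, 0), (6, 1), (7, 0), (7, 1), (8, 0), (8, 1), (9, 0), (9, 1), (10, 0), (10, 1), (13, 0), (13, 1), (14, 0), (14, 1), (15, 0), (15, 1)]
Unfold 4 (reflect across h@16): 48 holes -> [(0, 0), (0, 1), (1, 0), (1, 1), (2, 0), (2, 1), (5, 0), (5, 1), (6, 0), (6, 1), (7, 0), (7, 1), (8, 0), (8, 1), (9, 0), (9, 1), (10, 0), (10, 1), (13, 0), (13, 1), (14, 0), (14, 1), (15, 0), (15, 1), (16, 0), (16, 1), (17, 0), (17, 1), (18, 0), (18, 1), (21, 0), (21, 1), (22, 0), (22, 1), (23, 0), (23, 1), (24, 0), (24, 1), (25, 0), (25, 1), (26, 0), (26, 1), (29, 0), (29, 1), (30, 0), (30, 1), (31, 0), (31, 1)]
Unfold 5 (reflect across v@2): 96 holes -> [(0, 0), (0, 1), (0, 2), (0, 3), (1, 0), (1, 1), (1, 2), (1, 3), (2, 0), (2, 1), (2, 2), (2, 3), (5, 0), (5, 1), (5, 2), (5, 3), (6, 0), (6, 1), (6, 2), (6, 3), (7, 0), (7, 1), (7, 2), (7, 3), (8, 0), (8, 1), (8, 2), (8, 3), (9, 0), (9, 1), (9, 2), (9, 3), (10, 0), (10, 1), (10, 2), (10, 3), (13, 0), (13, 1), (13, 2), (13, 3), (14, 0), (14, 1), (14, 2), (14, 3), (15, 0), (15, 1), (15, 2), (15, 3), (16, 0), (16, 1), (16, 2), (16, 3), (17, 0), (17, 1), (17, 2), (17, 3), (18, 0), (18, 1), (18, 2), (18, 3), (21, 0), (21, 1), (21, 2), (21, 3), (22, 0), (22, 1), (22, 2), (22, 3), (23, 0), (23, 1), (23, 2), (23, 3), (24, 0), (24, 1), (24, 2), (24, 3), (25, 0), (25, 1), (25, 2), (25, 3), (26, 0), (26, 1), (26, 2), (26, 3), (29, 0), (29, 1), (29, 2), (29, 3), (30, 0), (30, 1), (30, 2), (30, 3), (31, 0), (31, 1), (31, 2), (31, 3)]
Holes: [(0, 0), (0, 1), (0, 2), (0, 3), (1, 0), (1, 1), (1, 2), (1, 3), (2, 0), (2, 1), (2, 2), (2, 3), (5, 0), (5, 1), (5, 2), (5, 3), (6, 0), (6, 1), (6, 2), (6, 3), (7, 0), (7, 1), (7, 2), (7, 3), (8, 0), (8, 1), (8, 2), (8, 3), (9, 0), (9, 1), (9, 2), (9, 3), (10, 0), (10, 1), (10, 2), (10, 3), (13, 0), (13, 1), (13, 2), (13, 3), (14, 0), (14, 1), (14, 2), (14, 3), (15, 0), (15, 1), (15, 2), (15, 3), (16, 0), (16, 1), (16, 2), (16, 3), (17, 0), (17, 1), (17, 2), (17, 3), (18, 0), (18, 1), (18, 2), (18, 3), (21, 0), (21, 1), (21, 2), (21, 3), (22, 0), (22, 1), (22, 2), (22, 3), (23, 0), (23, 1), (23, 2), (23, 3), (24, 0), (24, 1), (24, 2), (24, 3), (25, 0), (25, 1), (25, 2), (25, 3), (26, 0), (26, 1), (26, 2), (26, 3), (29, 0), (29, 1), (29, 2), (29, 3), (30, 0), (30, 1), (30, 2), (30, 3), (31, 0), (31, 1), (31, 2), (31, 3)]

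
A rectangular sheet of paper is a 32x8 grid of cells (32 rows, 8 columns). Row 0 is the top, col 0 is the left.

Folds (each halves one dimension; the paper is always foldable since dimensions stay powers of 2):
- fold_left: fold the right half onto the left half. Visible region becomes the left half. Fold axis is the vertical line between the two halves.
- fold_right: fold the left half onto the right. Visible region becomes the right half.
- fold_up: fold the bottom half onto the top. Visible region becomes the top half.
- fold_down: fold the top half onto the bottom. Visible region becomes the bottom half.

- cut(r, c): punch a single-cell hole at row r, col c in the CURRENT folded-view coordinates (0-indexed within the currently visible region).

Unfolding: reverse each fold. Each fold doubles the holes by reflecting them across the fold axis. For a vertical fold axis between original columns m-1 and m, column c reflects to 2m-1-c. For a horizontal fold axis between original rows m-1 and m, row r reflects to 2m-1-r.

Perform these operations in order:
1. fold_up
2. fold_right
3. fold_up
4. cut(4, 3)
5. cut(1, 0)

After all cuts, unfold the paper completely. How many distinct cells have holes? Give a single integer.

Answer: 16

Derivation:
Op 1 fold_up: fold axis h@16; visible region now rows[0,16) x cols[0,8) = 16x8
Op 2 fold_right: fold axis v@4; visible region now rows[0,16) x cols[4,8) = 16x4
Op 3 fold_up: fold axis h@8; visible region now rows[0,8) x cols[4,8) = 8x4
Op 4 cut(4, 3): punch at orig (4,7); cuts so far [(4, 7)]; region rows[0,8) x cols[4,8) = 8x4
Op 5 cut(1, 0): punch at orig (1,4); cuts so far [(1, 4), (4, 7)]; region rows[0,8) x cols[4,8) = 8x4
Unfold 1 (reflect across h@8): 4 holes -> [(1, 4), (4, 7), (11, 7), (14, 4)]
Unfold 2 (reflect across v@4): 8 holes -> [(1, 3), (1, 4), (4, 0), (4, 7), (11, 0), (11, 7), (14, 3), (14, 4)]
Unfold 3 (reflect across h@16): 16 holes -> [(1, 3), (1, 4), (4, 0), (4, 7), (11, 0), (11, 7), (14, 3), (14, 4), (17, 3), (17, 4), (20, 0), (20, 7), (27, 0), (27, 7), (30, 3), (30, 4)]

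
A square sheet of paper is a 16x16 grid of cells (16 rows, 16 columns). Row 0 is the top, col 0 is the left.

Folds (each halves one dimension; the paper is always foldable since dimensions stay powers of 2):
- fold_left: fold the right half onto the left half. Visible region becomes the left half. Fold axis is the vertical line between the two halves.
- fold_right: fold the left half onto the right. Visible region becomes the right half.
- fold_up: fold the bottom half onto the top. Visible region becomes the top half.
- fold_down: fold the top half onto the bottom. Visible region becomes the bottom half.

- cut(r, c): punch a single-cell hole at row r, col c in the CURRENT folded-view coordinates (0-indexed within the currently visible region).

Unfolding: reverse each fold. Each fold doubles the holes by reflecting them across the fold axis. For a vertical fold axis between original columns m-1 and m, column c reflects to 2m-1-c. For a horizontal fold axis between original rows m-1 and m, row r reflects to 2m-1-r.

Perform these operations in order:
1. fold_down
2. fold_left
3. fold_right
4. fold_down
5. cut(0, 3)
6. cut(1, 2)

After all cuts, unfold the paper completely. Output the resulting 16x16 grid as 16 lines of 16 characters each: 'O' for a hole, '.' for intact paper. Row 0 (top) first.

Op 1 fold_down: fold axis h@8; visible region now rows[8,16) x cols[0,16) = 8x16
Op 2 fold_left: fold axis v@8; visible region now rows[8,16) x cols[0,8) = 8x8
Op 3 fold_right: fold axis v@4; visible region now rows[8,16) x cols[4,8) = 8x4
Op 4 fold_down: fold axis h@12; visible region now rows[12,16) x cols[4,8) = 4x4
Op 5 cut(0, 3): punch at orig (12,7); cuts so far [(12, 7)]; region rows[12,16) x cols[4,8) = 4x4
Op 6 cut(1, 2): punch at orig (13,6); cuts so far [(12, 7), (13, 6)]; region rows[12,16) x cols[4,8) = 4x4
Unfold 1 (reflect across h@12): 4 holes -> [(10, 6), (11, 7), (12, 7), (13, 6)]
Unfold 2 (reflect across v@4): 8 holes -> [(10, 1), (10, 6), (11, 0), (11, 7), (12, 0), (12, 7), (13, 1), (13, 6)]
Unfold 3 (reflect across v@8): 16 holes -> [(10, 1), (10, 6), (10, 9), (10, 14), (11, 0), (11, 7), (11, 8), (11, 15), (12, 0), (12, 7), (12, 8), (12, 15), (13, 1), (13, 6), (13, 9), (13, 14)]
Unfold 4 (reflect across h@8): 32 holes -> [(2, 1), (2, 6), (2, 9), (2, 14), (3, 0), (3, 7), (3, 8), (3, 15), (4, 0), (4, 7), (4, 8), (4, 15), (5, 1), (5, 6), (5, 9), (5, 14), (10, 1), (10, 6), (10, 9), (10, 14), (11, 0), (11, 7), (11, 8), (11, 15), (12, 0), (12, 7), (12, 8), (12, 15), (13, 1), (13, 6), (13, 9), (13, 14)]

Answer: ................
................
.O....O..O....O.
O......OO......O
O......OO......O
.O....O..O....O.
................
................
................
................
.O....O..O....O.
O......OO......O
O......OO......O
.O....O..O....O.
................
................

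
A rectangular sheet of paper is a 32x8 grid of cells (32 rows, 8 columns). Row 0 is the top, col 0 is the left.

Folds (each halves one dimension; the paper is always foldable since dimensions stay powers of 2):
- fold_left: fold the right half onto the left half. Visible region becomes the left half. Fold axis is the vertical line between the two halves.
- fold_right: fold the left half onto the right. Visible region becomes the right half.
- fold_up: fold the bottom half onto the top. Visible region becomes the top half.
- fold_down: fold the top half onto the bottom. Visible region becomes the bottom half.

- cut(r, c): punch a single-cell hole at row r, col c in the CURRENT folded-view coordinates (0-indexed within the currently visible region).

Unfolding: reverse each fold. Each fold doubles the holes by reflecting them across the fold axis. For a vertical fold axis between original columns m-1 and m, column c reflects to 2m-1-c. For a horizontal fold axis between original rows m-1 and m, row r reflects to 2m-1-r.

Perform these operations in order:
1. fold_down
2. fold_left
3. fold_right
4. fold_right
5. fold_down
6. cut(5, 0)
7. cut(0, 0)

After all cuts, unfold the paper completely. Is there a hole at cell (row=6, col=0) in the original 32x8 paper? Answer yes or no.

Answer: no

Derivation:
Op 1 fold_down: fold axis h@16; visible region now rows[16,32) x cols[0,8) = 16x8
Op 2 fold_left: fold axis v@4; visible region now rows[16,32) x cols[0,4) = 16x4
Op 3 fold_right: fold axis v@2; visible region now rows[16,32) x cols[2,4) = 16x2
Op 4 fold_right: fold axis v@3; visible region now rows[16,32) x cols[3,4) = 16x1
Op 5 fold_down: fold axis h@24; visible region now rows[24,32) x cols[3,4) = 8x1
Op 6 cut(5, 0): punch at orig (29,3); cuts so far [(29, 3)]; region rows[24,32) x cols[3,4) = 8x1
Op 7 cut(0, 0): punch at orig (24,3); cuts so far [(24, 3), (29, 3)]; region rows[24,32) x cols[3,4) = 8x1
Unfold 1 (reflect across h@24): 4 holes -> [(18, 3), (23, 3), (24, 3), (29, 3)]
Unfold 2 (reflect across v@3): 8 holes -> [(18, 2), (18, 3), (23, 2), (23, 3), (24, 2), (24, 3), (29, 2), (29, 3)]
Unfold 3 (reflect across v@2): 16 holes -> [(18, 0), (18, 1), (18, 2), (18, 3), (23, 0), (23, 1), (23, 2), (23, 3), (24, 0), (24, 1), (24, 2), (24, 3), (29, 0), (29, 1), (29, 2), (29, 3)]
Unfold 4 (reflect across v@4): 32 holes -> [(18, 0), (18, 1), (18, 2), (18, 3), (18, 4), (18, 5), (18, 6), (18, 7), (23, 0), (23, 1), (23, 2), (23, 3), (23, 4), (23, 5), (23, 6), (23, 7), (24, 0), (24, 1), (24, 2), (24, 3), (24, 4), (24, 5), (24, 6), (24, 7), (29, 0), (29, 1), (29, 2), (29, 3), (29, 4), (29, 5), (29, 6), (29, 7)]
Unfold 5 (reflect across h@16): 64 holes -> [(2, 0), (2, 1), (2, 2), (2, 3), (2, 4), (2, 5), (2, 6), (2, 7), (7, 0), (7, 1), (7, 2), (7, 3), (7, 4), (7, 5), (7, 6), (7, 7), (8, 0), (8, 1), (8, 2), (8, 3), (8, 4), (8, 5), (8, 6), (8, 7), (13, 0), (13, 1), (13, 2), (13, 3), (13, 4), (13, 5), (13, 6), (13, 7), (18, 0), (18, 1), (18, 2), (18, 3), (18, 4), (18, 5), (18, 6), (18, 7), (23, 0), (23, 1), (23, 2), (23, 3), (23, 4), (23, 5), (23, 6), (23, 7), (24, 0), (24, 1), (24, 2), (24, 3), (24, 4), (24, 5), (24, 6), (24, 7), (29, 0), (29, 1), (29, 2), (29, 3), (29, 4), (29, 5), (29, 6), (29, 7)]
Holes: [(2, 0), (2, 1), (2, 2), (2, 3), (2, 4), (2, 5), (2, 6), (2, 7), (7, 0), (7, 1), (7, 2), (7, 3), (7, 4), (7, 5), (7, 6), (7, 7), (8, 0), (8, 1), (8, 2), (8, 3), (8, 4), (8, 5), (8, 6), (8, 7), (13, 0), (13, 1), (13, 2), (13, 3), (13, 4), (13, 5), (13, 6), (13, 7), (18, 0), (18, 1), (18, 2), (18, 3), (18, 4), (18, 5), (18, 6), (18, 7), (23, 0), (23, 1), (23, 2), (23, 3), (23, 4), (23, 5), (23, 6), (23, 7), (24, 0), (24, 1), (24, 2), (24, 3), (24, 4), (24, 5), (24, 6), (24, 7), (29, 0), (29, 1), (29, 2), (29, 3), (29, 4), (29, 5), (29, 6), (29, 7)]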